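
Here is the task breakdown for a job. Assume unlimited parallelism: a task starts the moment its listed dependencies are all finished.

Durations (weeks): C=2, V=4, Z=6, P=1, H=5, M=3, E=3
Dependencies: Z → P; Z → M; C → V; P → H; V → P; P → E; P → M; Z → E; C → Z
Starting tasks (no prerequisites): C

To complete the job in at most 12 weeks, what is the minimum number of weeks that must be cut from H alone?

2

Current finish: 14 weeks; target: 12.
H is on every critical path, so each week cut from H cuts the finish by one (this holds down to a finish of 12).
Need 14 − 12 = 2 weeks off H → H becomes 3 weeks, finish becomes 12.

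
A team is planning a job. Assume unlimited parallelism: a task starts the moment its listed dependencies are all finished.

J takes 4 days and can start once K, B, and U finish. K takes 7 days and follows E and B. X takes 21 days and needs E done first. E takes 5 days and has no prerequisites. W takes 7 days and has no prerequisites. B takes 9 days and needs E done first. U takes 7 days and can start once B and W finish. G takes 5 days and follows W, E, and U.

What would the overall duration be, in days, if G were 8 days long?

29

Baseline: E→B→U→G = 5+9+7+5 = 26 → 26 days.
G is on the critical path; changing it to 8 makes that path 29 days.
The critical path is still E→B→U→G; finish is now 29 days.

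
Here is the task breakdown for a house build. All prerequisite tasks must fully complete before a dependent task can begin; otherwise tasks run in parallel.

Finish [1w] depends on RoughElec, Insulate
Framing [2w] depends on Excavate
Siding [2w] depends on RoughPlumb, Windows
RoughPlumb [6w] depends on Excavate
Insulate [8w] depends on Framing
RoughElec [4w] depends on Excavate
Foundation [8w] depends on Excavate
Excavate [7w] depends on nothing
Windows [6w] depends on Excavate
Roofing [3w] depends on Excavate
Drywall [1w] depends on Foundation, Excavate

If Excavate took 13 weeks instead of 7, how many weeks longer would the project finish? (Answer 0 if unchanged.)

6

The binding path is Excavate→Framing→Insulate→Finish = 7+2+8+1 = 18; finish at 18 weeks.
Since Excavate is critical, the +6 change carries straight to that chain (now 24 weeks).
No other chain overtakes it, so the finish is 24 weeks.
Change in finish: 24 − 18 = +6 weeks.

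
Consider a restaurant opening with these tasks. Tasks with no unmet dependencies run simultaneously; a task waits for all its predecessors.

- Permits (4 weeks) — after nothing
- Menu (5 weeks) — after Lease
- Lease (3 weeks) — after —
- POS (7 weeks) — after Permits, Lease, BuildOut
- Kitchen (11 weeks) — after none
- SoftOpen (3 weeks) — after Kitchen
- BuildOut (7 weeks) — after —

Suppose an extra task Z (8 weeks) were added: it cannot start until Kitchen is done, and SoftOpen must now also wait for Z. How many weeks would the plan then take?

Originally the plan takes 14 weeks.
With Z inserted, SoftOpen now waits for max(Kitchen, Z).
New critical path: Kitchen→Z→SoftOpen = 11+8+3 = 22 ⇒ 22 weeks.

22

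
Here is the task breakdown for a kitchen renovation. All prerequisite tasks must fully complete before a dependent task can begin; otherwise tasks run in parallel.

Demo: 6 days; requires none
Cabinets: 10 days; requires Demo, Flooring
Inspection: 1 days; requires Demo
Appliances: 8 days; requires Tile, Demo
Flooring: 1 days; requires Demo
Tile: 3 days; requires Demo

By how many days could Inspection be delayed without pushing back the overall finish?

10

Demo→Flooring→Cabinets = 6+1+10 = 17 sets the makespan at 17 days.
Longest path through Inspection: 7 days (earliest finish 7, latest finish 17).
Float = 17 − 7 = 10.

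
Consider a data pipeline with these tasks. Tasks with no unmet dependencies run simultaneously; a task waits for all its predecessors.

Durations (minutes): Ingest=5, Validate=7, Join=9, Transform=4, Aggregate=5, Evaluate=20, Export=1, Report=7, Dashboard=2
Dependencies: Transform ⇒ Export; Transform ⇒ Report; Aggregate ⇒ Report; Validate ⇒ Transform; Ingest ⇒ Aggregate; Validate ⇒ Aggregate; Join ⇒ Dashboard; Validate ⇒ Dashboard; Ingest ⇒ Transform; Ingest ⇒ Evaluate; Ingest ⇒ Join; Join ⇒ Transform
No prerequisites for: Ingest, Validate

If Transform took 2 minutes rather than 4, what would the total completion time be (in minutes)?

The binding path is Ingest→Join→Transform→Report = 5+9+4+7 = 25; finish at 25 minutes.
Transform is on the critical path; changing it to 2 makes that path 23 minutes.
Now Ingest→Evaluate = 5+20 = 25 is longest, so the finish becomes 25 minutes.

25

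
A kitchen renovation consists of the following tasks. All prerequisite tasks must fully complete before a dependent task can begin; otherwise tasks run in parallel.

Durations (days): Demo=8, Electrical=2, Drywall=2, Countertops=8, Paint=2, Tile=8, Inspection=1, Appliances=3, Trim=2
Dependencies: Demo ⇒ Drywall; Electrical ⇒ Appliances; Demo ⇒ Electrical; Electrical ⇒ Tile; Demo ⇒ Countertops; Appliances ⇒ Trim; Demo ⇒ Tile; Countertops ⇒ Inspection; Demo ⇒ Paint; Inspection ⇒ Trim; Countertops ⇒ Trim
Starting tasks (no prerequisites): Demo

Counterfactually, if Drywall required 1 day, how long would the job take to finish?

19

The binding path is Demo→Countertops→Inspection→Trim = 8+8+1+2 = 19; finish at 19 days.
Drywall is off the critical path — its longest chain is 10 days, giving 9 of slack.
The critical path is still Demo→Countertops→Inspection→Trim; finish is now 19 days.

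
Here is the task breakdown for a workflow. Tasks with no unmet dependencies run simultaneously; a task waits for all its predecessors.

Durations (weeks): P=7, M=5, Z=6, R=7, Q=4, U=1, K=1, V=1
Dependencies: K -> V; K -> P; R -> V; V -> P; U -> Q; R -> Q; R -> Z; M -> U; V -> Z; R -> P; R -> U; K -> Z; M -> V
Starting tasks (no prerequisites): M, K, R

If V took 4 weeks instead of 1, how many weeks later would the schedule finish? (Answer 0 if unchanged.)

The binding path is R→V→P = 7+1+7 = 15; finish at 15 weeks.
V lies on that path, so at 4 weeks the path becomes 18 weeks.
That remains the longest chain; total 18 weeks.
Change in finish: 18 − 15 = +3 weeks.

3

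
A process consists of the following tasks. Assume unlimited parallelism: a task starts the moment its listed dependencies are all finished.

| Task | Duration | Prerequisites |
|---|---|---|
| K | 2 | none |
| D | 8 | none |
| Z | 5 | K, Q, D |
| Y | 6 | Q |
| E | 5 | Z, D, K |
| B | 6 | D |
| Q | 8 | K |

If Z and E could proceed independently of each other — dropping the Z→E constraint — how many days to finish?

16

Before: longest chain K→Q→Z→E = 2+8+5+5 = 20, finish 20.
Without Z→E, E's earliest start moves from 15 to 8.
After: K→Q→Y = 2+8+6 = 16 → 16 days.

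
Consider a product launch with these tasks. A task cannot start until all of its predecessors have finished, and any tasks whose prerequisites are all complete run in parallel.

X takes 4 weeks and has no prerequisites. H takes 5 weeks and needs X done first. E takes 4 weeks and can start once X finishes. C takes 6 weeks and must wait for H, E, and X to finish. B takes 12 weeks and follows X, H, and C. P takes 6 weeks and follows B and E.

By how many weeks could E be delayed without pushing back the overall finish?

1

Critical path: X→H→C→B→P = 4+5+6+12+6 = 33, so the finish is 33 weeks.
The longest chain containing E totals 32 weeks.
Float = 33 − 32 = 1.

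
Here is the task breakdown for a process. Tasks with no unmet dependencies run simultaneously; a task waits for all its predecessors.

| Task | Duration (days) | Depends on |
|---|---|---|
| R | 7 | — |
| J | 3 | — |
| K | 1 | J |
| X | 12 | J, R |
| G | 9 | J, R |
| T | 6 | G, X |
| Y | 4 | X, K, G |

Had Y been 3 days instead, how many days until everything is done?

Baseline: R→X→T = 7+12+6 = 25 → 25 days.
Y has 2 days of float (longest path through it is 23).
That remains the longest chain; total 25 days.

25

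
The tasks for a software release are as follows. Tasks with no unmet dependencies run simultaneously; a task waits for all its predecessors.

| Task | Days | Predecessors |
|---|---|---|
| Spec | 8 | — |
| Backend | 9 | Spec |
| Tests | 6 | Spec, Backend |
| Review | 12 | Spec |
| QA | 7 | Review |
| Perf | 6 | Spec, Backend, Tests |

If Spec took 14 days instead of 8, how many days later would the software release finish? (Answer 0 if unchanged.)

6

The binding path is Spec→Backend→Tests→Perf = 8+9+6+6 = 29; finish at 29 days.
Spec is on the critical path; changing it to 14 makes that path 35 days.
That remains the longest chain; total 35 days.
Change in finish: 35 − 29 = +6 days.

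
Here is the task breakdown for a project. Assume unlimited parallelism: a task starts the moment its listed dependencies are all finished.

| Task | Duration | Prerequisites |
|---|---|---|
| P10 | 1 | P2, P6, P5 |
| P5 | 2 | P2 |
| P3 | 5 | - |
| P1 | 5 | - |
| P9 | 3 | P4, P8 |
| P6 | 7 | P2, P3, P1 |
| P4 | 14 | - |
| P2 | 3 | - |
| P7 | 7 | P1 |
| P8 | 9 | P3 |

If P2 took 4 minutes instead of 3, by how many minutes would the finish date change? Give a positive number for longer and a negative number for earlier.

0

As given, the longest chain is P3→P8→P9 = 5+9+3 = 17, so the finish is 17 minutes.
P2 is off the critical path — its longest chain is 11 minutes, giving 6 of slack.
The critical path is still P3→P8→P9; finish is now 17 minutes.
Change in finish: 17 − 17 = +0 minutes.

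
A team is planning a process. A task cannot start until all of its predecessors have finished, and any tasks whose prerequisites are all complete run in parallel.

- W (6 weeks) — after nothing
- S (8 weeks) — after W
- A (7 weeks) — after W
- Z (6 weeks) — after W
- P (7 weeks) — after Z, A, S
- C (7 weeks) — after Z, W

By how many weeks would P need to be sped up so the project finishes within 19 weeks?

2

Current finish: 21 weeks; target: 19.
P is on every critical path, so each week cut from P cuts the finish by one (this holds down to a finish of 19).
Need 21 − 19 = 2 weeks off P → P becomes 5 weeks, finish becomes 19.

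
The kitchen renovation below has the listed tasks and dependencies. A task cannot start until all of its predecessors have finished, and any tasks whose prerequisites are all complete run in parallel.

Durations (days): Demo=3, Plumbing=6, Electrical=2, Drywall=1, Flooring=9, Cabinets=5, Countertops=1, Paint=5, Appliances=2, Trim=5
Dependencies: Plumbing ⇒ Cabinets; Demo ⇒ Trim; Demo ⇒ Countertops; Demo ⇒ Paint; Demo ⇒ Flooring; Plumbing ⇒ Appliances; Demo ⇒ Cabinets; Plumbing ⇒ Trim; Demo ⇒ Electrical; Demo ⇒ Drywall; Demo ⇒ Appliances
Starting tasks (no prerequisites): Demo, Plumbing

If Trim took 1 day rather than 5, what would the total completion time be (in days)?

12

The binding path is Demo→Flooring = 3+9 = 12; finish at 12 days.
Trim has 1 day of float (longest path through it is 11).
No other chain overtakes it, so the finish is 12 days.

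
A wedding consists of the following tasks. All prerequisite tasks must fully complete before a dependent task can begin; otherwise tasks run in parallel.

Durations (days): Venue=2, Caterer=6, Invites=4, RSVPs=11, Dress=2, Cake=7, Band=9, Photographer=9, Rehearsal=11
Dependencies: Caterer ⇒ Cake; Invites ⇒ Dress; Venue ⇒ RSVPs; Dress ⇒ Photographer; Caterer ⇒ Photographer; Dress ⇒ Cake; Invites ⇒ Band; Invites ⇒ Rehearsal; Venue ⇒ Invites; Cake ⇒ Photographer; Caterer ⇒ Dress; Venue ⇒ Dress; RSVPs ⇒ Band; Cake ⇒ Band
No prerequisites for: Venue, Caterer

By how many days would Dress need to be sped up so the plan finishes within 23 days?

Current finish: 24 days; target: 23.
Dress is on every critical path, so each day cut from Dress cuts the finish by one (this holds down to a finish of 23).
Need 24 − 23 = 1 day off Dress → Dress becomes 1 day, finish becomes 23.

1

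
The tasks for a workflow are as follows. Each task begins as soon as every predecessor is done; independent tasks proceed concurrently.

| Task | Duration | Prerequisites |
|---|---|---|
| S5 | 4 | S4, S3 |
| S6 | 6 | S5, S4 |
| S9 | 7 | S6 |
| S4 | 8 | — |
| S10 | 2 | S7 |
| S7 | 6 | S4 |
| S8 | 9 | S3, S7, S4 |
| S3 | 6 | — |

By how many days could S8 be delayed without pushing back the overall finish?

The longest chain is S4→S5→S6→S9 = 8+4+6+7 = 25; overall finish 25 days.
The longest chain containing S8 totals 23 days.
Slack of S8 = 16 − 14 = 2 days.

2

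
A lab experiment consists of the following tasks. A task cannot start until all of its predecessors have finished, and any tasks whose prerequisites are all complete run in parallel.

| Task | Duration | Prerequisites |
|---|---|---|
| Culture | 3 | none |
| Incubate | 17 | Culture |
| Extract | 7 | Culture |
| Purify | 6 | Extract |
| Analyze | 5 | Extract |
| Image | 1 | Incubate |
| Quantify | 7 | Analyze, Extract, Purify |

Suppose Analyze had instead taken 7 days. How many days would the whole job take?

Actual critical path: Culture→Extract→Purify→Quantify = 3+7+6+7 = 23 ⇒ 23 days.
Analyze is off the critical path — its longest chain is 22 days, giving 1 of slack.
Now Culture→Extract→Analyze→Quantify = 3+7+7+7 = 24 is longest, so the finish becomes 24 days.

24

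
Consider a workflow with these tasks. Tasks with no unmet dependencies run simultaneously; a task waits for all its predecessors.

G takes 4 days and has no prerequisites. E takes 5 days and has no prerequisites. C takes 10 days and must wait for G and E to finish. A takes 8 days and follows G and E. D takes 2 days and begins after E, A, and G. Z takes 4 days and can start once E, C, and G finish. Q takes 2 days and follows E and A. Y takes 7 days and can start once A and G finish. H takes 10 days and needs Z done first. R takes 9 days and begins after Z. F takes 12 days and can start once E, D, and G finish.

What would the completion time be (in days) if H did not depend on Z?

Before: longest chain E→C→Z→H = 5+10+4+10 = 29, finish 29.
Without Z→H, H's earliest start moves from 19 to 0.
The longest chain is now E→C→Z→R = 5+10+4+9 = 28, so the plan takes 28 days.

28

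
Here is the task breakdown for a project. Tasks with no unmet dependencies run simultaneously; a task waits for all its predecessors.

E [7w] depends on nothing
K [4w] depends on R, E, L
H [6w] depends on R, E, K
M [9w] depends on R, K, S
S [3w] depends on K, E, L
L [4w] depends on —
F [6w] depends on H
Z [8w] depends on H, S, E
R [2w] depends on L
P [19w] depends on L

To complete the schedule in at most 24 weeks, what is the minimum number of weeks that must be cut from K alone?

1

Current finish: 25 weeks; target: 24.
K is on every critical path, so each week cut from K cuts the finish by one (this holds down to a finish of 23).
Need 25 − 24 = 1 week off K → K becomes 3 weeks, finish becomes 24.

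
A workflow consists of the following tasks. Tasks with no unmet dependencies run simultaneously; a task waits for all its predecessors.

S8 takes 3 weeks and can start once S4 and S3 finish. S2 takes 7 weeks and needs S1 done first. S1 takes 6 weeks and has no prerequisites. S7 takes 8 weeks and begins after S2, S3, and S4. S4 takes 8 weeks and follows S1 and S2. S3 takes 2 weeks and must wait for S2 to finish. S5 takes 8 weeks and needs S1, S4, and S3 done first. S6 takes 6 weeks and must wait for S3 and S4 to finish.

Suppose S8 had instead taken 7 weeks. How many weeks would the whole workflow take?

29

The binding path is S1→S2→S4→S5 = 6+7+8+8 = 29; finish at 29 weeks.
S8 has 5 weeks of float (longest path through it is 24).
That remains the longest chain; total 29 weeks.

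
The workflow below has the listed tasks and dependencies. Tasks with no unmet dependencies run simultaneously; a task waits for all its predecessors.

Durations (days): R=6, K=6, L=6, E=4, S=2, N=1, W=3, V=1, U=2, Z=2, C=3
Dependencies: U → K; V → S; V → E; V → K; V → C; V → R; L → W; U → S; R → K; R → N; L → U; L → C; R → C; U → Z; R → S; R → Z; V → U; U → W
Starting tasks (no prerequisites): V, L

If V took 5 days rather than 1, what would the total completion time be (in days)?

17

Critical path before the change: L→U→K = 6+2+6 = 14 giving 14 days.
V is off the critical path — its longest chain is 13 days, giving 1 of slack.
New critical path: V→R→K = 5+6+6 = 17 ⇒ 17 days.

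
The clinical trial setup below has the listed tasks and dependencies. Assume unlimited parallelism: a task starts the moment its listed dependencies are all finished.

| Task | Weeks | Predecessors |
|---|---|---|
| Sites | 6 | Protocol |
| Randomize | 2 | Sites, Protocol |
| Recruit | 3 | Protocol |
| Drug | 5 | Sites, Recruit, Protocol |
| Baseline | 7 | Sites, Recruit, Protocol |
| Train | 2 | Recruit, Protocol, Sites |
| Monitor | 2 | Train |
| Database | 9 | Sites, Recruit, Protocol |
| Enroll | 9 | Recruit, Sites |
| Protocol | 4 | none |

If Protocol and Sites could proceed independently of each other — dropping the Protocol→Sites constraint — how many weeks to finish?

16

With the dependency in place, Protocol→Sites→Enroll = 4+6+9 = 19 sets the finish at 19 weeks.
Without Protocol→Sites, Sites's earliest start moves from 4 to 0.
After: Protocol→Recruit→Enroll = 4+3+9 = 16 → 16 weeks.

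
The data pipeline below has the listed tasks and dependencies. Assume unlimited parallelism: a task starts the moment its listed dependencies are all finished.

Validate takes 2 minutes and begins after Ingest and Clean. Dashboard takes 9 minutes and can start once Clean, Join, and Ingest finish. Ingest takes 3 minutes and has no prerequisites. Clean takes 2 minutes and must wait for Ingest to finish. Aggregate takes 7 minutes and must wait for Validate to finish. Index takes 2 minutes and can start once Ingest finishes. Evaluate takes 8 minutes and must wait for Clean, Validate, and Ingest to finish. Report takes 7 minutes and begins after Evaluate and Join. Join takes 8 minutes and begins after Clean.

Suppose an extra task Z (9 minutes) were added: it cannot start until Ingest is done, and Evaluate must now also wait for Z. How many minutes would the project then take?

27

Originally the project takes 22 minutes.
With Z inserted, Evaluate now waits for max(Clean, Validate, Ingest, Z).
New critical path: Ingest→Z→Evaluate→Report = 3+9+8+7 = 27 ⇒ 27 minutes.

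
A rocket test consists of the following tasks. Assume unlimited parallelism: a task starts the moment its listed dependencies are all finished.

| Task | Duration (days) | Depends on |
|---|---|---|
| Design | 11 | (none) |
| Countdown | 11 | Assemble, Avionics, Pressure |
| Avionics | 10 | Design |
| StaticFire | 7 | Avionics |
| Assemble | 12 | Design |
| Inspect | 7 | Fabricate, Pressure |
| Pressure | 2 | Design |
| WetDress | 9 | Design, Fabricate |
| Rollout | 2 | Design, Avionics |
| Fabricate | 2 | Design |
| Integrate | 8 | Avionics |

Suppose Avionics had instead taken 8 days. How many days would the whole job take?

34

The binding path is Design→Assemble→Countdown = 11+12+11 = 34; finish at 34 days.
The longest path through Avionics is only 32 days, so Avionics has float 2.
The critical path is still Design→Assemble→Countdown; finish is now 34 days.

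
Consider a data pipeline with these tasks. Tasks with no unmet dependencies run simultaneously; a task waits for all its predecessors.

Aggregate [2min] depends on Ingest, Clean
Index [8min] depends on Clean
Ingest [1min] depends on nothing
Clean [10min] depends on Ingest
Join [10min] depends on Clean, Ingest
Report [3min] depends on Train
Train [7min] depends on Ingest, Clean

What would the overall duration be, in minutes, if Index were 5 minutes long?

21

The binding path is Ingest→Clean→Join = 1+10+10 = 21; finish at 21 minutes.
Index has 2 minutes of float (longest path through it is 19).
No other chain overtakes it, so the finish is 21 minutes.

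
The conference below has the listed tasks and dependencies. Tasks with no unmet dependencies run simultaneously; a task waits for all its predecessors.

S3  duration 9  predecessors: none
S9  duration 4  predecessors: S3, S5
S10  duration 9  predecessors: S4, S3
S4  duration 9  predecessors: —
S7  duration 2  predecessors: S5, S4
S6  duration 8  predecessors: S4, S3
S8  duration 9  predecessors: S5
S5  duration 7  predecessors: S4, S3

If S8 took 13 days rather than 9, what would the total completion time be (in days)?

The binding path is S3→S5→S8 = 9+7+9 = 25; finish at 25 days.
S8 is on the critical path; changing it to 13 makes that path 29 days.
The critical path is still S3→S5→S8; finish is now 29 days.

29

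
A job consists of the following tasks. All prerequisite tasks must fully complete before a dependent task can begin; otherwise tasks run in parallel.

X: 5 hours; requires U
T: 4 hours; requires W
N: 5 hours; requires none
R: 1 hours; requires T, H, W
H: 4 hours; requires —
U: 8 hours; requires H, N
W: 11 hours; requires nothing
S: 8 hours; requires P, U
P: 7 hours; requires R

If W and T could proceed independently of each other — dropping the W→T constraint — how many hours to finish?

27

Original critical path: W→T→R→P→S = 11+4+1+7+8 = 31 ⇒ 31 hours.
Without W→T, T's earliest start moves from 11 to 0.
The longest chain is now W→R→P→S = 11+1+7+8 = 27, so the schedule takes 27 hours.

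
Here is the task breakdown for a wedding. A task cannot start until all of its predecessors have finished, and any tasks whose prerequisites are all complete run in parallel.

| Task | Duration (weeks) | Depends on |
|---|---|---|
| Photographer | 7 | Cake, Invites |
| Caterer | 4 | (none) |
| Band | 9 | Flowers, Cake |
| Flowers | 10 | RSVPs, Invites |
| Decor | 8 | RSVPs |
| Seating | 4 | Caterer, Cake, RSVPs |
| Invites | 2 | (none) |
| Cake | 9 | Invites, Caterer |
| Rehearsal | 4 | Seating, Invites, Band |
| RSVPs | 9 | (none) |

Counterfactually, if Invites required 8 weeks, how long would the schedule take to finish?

32

Actual critical path: RSVPs→Flowers→Band→Rehearsal = 9+10+9+4 = 32 ⇒ 32 weeks.
Invites is off the critical path — its longest chain is 25 weeks, giving 7 of slack.
The critical path is still RSVPs→Flowers→Band→Rehearsal; finish is now 32 weeks.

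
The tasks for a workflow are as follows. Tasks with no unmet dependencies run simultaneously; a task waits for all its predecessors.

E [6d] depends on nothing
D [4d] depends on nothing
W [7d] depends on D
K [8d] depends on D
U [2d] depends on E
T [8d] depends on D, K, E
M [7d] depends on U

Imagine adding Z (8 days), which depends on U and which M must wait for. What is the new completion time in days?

23

Originally the schedule takes 20 days.
With Z inserted, M now waits for max(U, Z).
New critical path: E→U→Z→M = 6+2+8+7 = 23 ⇒ 23 days.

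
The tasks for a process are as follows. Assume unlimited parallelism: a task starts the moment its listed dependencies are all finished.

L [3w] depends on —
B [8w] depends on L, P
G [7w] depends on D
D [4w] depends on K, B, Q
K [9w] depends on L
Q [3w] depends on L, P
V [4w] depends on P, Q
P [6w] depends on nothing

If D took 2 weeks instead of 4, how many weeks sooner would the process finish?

Actual critical path: P→B→D→G = 6+8+4+7 = 25 ⇒ 25 weeks.
D lies on that path, so at 2 weeks the path becomes 23 weeks.
That remains the longest chain; total 23 weeks.
Change in finish: 23 − 25 = -2 weeks.

2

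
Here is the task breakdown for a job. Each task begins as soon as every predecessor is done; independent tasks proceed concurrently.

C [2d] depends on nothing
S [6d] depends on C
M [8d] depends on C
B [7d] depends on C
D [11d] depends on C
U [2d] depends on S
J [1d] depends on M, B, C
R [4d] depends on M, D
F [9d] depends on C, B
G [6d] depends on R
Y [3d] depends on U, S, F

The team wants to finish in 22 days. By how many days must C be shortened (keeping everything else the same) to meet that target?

Current finish: 23 days; target: 22.
C is on every critical path, so each day cut from C cuts the finish by one (this holds down to a finish of 22).
Need 23 − 22 = 1 day off C → C becomes 1 day, finish becomes 22.

1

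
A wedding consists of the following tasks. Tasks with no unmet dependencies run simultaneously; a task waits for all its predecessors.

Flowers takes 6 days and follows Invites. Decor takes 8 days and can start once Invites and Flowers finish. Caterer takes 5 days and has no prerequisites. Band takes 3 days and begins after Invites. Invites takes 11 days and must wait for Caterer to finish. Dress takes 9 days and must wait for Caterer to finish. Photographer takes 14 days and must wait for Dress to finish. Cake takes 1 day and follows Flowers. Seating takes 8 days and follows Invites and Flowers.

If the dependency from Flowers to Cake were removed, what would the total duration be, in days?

Original critical path: Caterer→Invites→Flowers→Seating = 5+11+6+8 = 30 ⇒ 30 days.
Without Flowers→Cake, Cake's earliest start moves from 22 to 0.
The longest chain is now Caterer→Invites→Flowers→Seating = 5+11+6+8 = 30, so the wedding takes 30 days.

30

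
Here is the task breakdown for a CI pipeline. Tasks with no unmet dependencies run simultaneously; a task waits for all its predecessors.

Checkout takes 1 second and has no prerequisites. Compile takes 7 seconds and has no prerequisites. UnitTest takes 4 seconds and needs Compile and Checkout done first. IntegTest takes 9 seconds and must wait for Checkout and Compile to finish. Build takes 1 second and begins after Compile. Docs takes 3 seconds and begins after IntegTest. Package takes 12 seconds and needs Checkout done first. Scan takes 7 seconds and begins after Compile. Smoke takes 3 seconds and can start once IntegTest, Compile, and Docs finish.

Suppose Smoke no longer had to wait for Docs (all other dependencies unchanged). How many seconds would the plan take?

Before: longest chain Compile→IntegTest→Docs→Smoke = 7+9+3+3 = 22, finish 22.
Without Docs→Smoke, Smoke's earliest start moves from 19 to 16.
New critical path: Compile→IntegTest→Docs = 7+9+3 = 19 ⇒ 19 seconds.

19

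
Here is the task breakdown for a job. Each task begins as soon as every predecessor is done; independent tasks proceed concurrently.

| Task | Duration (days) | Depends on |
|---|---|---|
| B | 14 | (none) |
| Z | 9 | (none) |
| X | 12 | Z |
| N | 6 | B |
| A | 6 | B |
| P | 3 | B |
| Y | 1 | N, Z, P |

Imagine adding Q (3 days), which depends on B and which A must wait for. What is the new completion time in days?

23

Originally the schedule takes 21 days.
With Q inserted, A now waits for max(B, Q).
New critical path: B→Q→A = 14+3+6 = 23 ⇒ 23 days.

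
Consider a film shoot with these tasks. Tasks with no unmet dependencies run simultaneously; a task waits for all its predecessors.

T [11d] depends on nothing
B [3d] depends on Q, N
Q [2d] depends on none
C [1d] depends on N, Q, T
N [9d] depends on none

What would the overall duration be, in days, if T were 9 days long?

As given, the longest chain is T→C = 11+1 = 12, so the finish is 12 days.
Since T is critical, the -2 change carries straight to that chain (now 10 days).
New critical path: N→B = 9+3 = 12 ⇒ 12 days.

12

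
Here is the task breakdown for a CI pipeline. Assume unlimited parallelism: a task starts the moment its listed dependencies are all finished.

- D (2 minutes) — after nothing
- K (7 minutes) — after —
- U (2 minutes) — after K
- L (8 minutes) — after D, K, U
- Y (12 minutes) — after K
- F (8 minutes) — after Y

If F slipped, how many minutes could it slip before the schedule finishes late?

Critical path: K→Y→F = 7+12+8 = 27, so the finish is 27 minutes.
Longest path through F: 27 minutes (earliest finish 27, latest finish 27).
So F can slip 27 − 27 = 0 minutes.

0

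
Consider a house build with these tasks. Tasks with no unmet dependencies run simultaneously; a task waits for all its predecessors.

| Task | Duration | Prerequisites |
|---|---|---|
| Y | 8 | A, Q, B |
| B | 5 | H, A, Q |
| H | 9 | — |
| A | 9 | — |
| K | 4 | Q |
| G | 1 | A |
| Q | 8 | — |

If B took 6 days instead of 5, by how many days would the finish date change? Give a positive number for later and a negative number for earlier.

Actual critical path: H→B→Y = 9+5+8 = 22 ⇒ 22 days.
Since B is critical, the +1 change carries straight to that chain (now 23 days).
No other chain overtakes it, so the finish is 23 days.
Change in finish: 23 − 22 = +1 days.

1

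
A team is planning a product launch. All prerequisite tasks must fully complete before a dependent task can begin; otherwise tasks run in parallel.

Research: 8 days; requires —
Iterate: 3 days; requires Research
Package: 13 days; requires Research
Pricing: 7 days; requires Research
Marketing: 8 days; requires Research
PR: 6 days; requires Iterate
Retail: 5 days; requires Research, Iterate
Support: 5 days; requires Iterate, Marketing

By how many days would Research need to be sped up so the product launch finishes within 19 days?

2

Current finish: 21 days; target: 19.
Research is on every critical path, so each day cut from Research cuts the finish by one (this holds down to a finish of 14).
Need 21 − 19 = 2 days off Research → Research becomes 6 days, finish becomes 19.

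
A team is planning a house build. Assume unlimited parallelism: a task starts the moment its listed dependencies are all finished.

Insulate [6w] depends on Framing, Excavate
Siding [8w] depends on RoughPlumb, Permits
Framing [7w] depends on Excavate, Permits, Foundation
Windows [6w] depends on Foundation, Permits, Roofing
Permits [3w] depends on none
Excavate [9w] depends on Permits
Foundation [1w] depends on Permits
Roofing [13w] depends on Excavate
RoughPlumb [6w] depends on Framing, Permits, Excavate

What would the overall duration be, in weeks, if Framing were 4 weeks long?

31

The binding path is Permits→Excavate→Framing→RoughPlumb→Siding = 3+9+7+6+8 = 33; finish at 33 weeks.
Framing is on the critical path; changing it to 4 makes that path 30 weeks.
Now Permits→Excavate→Roofing→Windows = 3+9+13+6 = 31 is longest, so the finish becomes 31 weeks.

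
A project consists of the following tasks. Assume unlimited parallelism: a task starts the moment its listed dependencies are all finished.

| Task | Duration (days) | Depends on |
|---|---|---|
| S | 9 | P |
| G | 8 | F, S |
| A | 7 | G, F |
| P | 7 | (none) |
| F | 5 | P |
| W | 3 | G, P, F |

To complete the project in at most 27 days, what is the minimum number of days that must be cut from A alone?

Current finish: 31 days; target: 27.
A is on every critical path, so each day cut from A cuts the finish by one (this holds down to a finish of 27).
Need 31 − 27 = 4 days off A → A becomes 3 days, finish becomes 27.

4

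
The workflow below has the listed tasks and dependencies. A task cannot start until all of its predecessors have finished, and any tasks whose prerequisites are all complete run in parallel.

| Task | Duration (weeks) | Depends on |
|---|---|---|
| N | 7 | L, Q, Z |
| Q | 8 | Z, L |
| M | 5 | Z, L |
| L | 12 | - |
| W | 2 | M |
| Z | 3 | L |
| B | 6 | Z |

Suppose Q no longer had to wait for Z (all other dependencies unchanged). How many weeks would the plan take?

Before: longest chain L→Z→Q→N = 12+3+8+7 = 30, finish 30.
Without Z→Q, Q's earliest start moves from 15 to 12.
The longest chain is now L→Q→N = 12+8+7 = 27, so the plan takes 27 weeks.

27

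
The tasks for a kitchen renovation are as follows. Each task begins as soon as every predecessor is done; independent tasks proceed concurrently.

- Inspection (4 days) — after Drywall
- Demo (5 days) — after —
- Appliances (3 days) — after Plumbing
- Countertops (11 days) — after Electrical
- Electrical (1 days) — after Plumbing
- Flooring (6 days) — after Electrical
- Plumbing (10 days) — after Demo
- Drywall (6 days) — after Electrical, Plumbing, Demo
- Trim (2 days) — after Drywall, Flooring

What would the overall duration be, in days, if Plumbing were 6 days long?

The binding path is Demo→Plumbing→Electrical→Countertops = 5+10+1+11 = 27; finish at 27 days.
Since Plumbing is critical, the -4 change carries straight to that chain (now 23 days).
That remains the longest chain; total 23 days.

23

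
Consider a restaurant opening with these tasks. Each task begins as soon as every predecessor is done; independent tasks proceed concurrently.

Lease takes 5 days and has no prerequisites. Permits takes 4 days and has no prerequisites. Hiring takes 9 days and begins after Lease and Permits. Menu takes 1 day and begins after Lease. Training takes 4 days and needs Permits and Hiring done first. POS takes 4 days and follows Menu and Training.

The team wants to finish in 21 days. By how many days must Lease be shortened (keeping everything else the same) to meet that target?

Current finish: 22 days; target: 21.
Lease is on every critical path, so each day cut from Lease cuts the finish by one (this holds down to a finish of 21).
Need 22 − 21 = 1 day off Lease → Lease becomes 4 days, finish becomes 21.

1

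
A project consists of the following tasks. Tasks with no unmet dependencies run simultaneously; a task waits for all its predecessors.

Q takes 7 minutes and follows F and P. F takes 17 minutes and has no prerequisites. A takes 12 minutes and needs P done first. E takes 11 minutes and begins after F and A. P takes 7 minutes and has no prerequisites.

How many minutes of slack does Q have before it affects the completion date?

P→A→E = 7+12+11 = 30 sets the makespan at 30 minutes.
Q finishes as early as 24 and must finish by 30.
Float = 30 − 24 = 6.

6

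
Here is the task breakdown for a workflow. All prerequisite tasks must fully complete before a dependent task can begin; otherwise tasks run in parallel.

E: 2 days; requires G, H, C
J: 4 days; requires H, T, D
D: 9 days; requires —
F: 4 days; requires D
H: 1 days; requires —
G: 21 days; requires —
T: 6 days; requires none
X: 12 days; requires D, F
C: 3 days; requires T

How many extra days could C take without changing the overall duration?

14

Critical path: D→F→X = 9+4+12 = 25, so the finish is 25 days.
The longest chain containing C totals 11 days.
Slack of C = 20 − 6 = 14 days.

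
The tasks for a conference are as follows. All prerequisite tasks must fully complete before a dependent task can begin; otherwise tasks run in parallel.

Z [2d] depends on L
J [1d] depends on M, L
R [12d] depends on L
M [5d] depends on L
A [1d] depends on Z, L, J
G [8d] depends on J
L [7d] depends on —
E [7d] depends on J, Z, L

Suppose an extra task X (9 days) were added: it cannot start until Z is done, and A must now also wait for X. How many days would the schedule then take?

21

Originally the schedule takes 21 days.
With X inserted, A now waits for max(Z, L, J, X).
New critical path: L→M→J→G = 7+5+1+8 = 21 ⇒ 21 days.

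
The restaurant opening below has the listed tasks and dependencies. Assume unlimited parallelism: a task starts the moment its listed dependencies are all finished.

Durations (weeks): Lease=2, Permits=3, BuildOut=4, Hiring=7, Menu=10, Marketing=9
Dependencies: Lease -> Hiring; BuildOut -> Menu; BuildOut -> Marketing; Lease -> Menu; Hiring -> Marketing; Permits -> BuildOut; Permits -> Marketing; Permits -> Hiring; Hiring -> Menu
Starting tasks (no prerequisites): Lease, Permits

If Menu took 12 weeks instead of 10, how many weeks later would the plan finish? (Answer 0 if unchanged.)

2

Actual critical path: Permits→Hiring→Menu = 3+7+10 = 20 ⇒ 20 weeks.
Since Menu is critical, the +2 change carries straight to that chain (now 22 weeks).
That remains the longest chain; total 22 weeks.
Change in finish: 22 − 20 = +2 weeks.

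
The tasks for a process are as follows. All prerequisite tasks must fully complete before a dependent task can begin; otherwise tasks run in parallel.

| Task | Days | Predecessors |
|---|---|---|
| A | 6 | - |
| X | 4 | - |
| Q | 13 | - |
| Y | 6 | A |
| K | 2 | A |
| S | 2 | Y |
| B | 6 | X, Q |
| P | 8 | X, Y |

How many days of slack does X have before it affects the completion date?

A→Y→P = 6+6+8 = 20 sets the makespan at 20 days.
Longest path through X: 12 days (earliest finish 4, latest finish 12).
So X can slip 12 − 4 = 8 days.

8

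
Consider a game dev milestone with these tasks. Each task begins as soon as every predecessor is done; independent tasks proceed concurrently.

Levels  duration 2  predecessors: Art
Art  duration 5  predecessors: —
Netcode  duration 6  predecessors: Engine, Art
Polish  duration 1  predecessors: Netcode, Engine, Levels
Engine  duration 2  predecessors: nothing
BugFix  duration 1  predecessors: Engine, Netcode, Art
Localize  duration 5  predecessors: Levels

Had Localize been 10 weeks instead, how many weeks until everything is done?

Critical path before the change: Art→Levels→Localize = 5+2+5 = 12 giving 12 weeks.
Since Localize is critical, the +5 change carries straight to that chain (now 17 weeks).
The critical path is still Art→Levels→Localize; finish is now 17 weeks.

17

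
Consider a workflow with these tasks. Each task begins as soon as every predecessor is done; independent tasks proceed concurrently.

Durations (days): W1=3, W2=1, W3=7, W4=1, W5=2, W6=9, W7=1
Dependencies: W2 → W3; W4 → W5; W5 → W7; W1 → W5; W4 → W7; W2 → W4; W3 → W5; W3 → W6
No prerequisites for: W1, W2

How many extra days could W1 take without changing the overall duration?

The longest chain is W2→W3→W6 = 1+7+9 = 17; overall finish 17 days.
W1 finishes as early as 3 and must finish by 14.
Slack of W1 = 11 − 0 = 11 days.

11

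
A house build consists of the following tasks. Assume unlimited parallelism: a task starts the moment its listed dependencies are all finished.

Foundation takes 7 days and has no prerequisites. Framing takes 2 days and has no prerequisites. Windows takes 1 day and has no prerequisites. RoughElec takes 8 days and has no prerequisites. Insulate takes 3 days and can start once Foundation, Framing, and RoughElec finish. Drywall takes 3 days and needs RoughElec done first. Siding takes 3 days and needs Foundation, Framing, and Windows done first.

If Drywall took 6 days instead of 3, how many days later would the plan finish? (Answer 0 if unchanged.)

3

As given, the longest chain is RoughElec→Drywall = 8+3 = 11, so the finish is 11 days.
Since Drywall is critical, the +3 change carries straight to that chain (now 14 days).
That remains the longest chain; total 14 days.
Change in finish: 14 − 11 = +3 days.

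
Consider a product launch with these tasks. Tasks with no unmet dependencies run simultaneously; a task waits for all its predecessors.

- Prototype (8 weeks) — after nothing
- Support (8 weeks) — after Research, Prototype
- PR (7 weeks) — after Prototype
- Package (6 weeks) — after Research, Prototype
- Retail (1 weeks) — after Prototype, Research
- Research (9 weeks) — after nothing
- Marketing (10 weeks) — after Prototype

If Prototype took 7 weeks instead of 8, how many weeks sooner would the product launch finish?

As given, the longest chain is Prototype→Marketing = 8+10 = 18, so the finish is 18 weeks.
Prototype is on the critical path; changing it to 7 makes that path 17 weeks.
The binding chain switches to Research→Support = 9+8 = 17; finish 17 weeks.
Change in finish: 17 − 18 = -1 weeks.

1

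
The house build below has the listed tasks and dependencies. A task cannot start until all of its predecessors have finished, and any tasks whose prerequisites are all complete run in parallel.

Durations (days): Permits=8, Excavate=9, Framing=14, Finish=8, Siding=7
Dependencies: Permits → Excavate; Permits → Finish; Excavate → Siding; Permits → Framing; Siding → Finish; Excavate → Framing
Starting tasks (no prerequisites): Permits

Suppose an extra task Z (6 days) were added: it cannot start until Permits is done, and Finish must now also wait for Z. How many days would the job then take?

32

Originally the job takes 32 days.
With Z inserted, Finish now waits for max(Permits, Siding, Z).
New critical path: Permits→Excavate→Siding→Finish = 8+9+7+8 = 32 ⇒ 32 days.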